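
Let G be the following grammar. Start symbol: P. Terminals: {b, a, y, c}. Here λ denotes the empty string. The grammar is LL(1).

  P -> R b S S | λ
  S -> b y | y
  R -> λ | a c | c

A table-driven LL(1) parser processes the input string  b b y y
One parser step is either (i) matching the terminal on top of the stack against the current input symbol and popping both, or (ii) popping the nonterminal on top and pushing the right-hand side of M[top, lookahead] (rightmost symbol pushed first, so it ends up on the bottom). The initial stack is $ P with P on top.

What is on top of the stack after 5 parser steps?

step 1: stack=$ P  input=b b y y $  — expand P -> R b S S
step 2: stack=$ S S b R  input=b b y y $  — expand R -> λ
step 3: stack=$ S S b  input=b b y y $  — match b
step 4: stack=$ S S  input=b y y $  — expand S -> b y
step 5: stack=$ S y b  input=b y y $  — match b
Stack after step 5: $ S y (top = y).

y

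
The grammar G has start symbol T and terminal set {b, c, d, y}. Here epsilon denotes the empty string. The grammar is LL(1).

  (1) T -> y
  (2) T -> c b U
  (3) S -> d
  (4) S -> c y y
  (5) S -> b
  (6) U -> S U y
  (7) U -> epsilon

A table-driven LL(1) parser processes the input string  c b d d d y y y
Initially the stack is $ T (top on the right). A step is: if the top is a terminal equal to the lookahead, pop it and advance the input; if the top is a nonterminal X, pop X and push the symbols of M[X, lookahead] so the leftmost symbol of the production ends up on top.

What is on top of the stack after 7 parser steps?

     Stack    Input              Action
  1  $ T      c b d d d y y y $  expand T -> c b U
  2  $ U b c  c b d d d y y y $  match c
  3  $ U b    b d d d y y y $    match b
  4  $ U      d d d y y y $      expand U -> S U y
  5  $ y U S  d d d y y y $      expand S -> d
  6  $ y U d  d d d y y y $      match d
  7  $ y U    d d y y y $        expand U -> S U y
Stack after step 7: $ y y U S (top = S).

S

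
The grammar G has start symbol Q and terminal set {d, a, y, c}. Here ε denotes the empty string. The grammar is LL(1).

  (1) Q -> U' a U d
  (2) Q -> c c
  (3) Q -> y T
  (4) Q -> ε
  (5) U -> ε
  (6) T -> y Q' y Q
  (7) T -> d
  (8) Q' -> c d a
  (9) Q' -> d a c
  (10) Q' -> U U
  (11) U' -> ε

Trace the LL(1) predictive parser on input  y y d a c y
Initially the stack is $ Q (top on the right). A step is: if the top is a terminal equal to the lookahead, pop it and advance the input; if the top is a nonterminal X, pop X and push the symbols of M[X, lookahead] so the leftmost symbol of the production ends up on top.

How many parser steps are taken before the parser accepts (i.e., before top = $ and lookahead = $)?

10

      Stack        Input          Action
   1  $ Q          y y d a c y $  expand Q -> y T
   2  $ T y        y y d a c y $  match y
   3  $ T          y d a c y $    expand T -> y Q' y Q
   4  $ Q y Q' y   y d a c y $    match y
   5  $ Q y Q'     d a c y $      expand Q' -> d a c
   6  $ Q y c a d  d a c y $      match d
   7  $ Q y c a    a c y $        match a
   8  $ Q y c      c y $          match c
   9  $ Q y        y $            match y
  10  $ Q          $              expand Q -> ε
Accept reached after 10 steps.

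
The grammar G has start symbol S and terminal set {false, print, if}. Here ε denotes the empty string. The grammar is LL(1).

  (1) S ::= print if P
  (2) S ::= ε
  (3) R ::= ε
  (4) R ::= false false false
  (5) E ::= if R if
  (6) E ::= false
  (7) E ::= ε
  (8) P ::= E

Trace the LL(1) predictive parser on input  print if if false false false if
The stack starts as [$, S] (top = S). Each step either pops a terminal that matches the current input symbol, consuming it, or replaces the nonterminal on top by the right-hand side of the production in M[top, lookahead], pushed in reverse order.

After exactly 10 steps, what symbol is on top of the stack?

      Stack                   Input                               Action
   1  $ S                     print if if false false false if $  expand S ::= print if P
   2  $ P if print            print if if false false false if $  match print
   3  $ P if                  if if false false false if $        match if
   4  $ P                     if false false false if $           expand P ::= E
   5  $ E                     if false false false if $           expand E ::= if R if
   6  $ if R if               if false false false if $           match if
   7  $ if R                  false false false if $              expand R ::= false false false
   8  $ if false false false  false false false if $              match false
   9  $ if false false        false false if $                    match false
  10  $ if false              false if $                          match false
Stack after step 10: $ if (top = if).

if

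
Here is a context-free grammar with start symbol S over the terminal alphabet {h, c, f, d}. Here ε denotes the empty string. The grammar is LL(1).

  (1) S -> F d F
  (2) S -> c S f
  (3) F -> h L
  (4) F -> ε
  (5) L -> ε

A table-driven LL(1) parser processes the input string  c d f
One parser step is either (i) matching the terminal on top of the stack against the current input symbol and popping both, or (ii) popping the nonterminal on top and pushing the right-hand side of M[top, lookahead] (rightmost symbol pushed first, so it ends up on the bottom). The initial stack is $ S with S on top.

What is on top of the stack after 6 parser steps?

step 1: stack=$ S  input=c d f $  — expand S -> c S f
step 2: stack=$ f S c  input=c d f $  — match c
step 3: stack=$ f S  input=d f $  — expand S -> F d F
step 4: stack=$ f F d F  input=d f $  — expand F -> ε
step 5: stack=$ f F d  input=d f $  — match d
step 6: stack=$ f F  input=f $  — expand F -> ε
Stack after step 6: $ f (top = f).

f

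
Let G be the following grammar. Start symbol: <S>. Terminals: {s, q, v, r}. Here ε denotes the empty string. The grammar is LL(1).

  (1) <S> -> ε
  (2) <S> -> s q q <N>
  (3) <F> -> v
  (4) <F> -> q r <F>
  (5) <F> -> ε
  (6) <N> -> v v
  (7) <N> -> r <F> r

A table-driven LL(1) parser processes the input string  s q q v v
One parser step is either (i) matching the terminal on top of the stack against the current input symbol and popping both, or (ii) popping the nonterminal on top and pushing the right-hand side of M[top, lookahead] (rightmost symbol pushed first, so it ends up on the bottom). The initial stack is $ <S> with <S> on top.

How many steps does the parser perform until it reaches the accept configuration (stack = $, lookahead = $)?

step 1: stack=$ <S>  input=s q q v v $  — expand <S> -> s q q <N>
step 2: stack=$ <N> q q s  input=s q q v v $  — match s
step 3: stack=$ <N> q q  input=q q v v $  — match q
step 4: stack=$ <N> q  input=q v v $  — match q
step 5: stack=$ <N>  input=v v $  — expand <N> -> v v
step 6: stack=$ v v  input=v v $  — match v
step 7: stack=$ v  input=v $  — match v
Accept reached after 7 steps.

7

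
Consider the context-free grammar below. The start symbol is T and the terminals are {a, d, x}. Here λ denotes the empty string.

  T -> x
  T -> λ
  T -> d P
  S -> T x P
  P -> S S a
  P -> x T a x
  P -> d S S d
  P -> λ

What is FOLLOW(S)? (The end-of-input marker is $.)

{a, d, x}

FIRST(T) = {λ, d, x}
FIRST(S) = {d, x}  (via T x P)
FIRST(P) = {λ, d, x}  (via S S a)
FOLLOW(T) includes $ since T is the start symbol.
FOLLOW(T): in S->T x P, T is followed by x P with FIRST {x}; in P->x T a x, T is followed by a x with FIRST {a}. Thus FOLLOW(T) = {$, a, x}.
FOLLOW(S): in P->S S a (occurrence 1), S is followed by S a with FIRST {d, x}; in P->S S a (occurrence 2), S is followed by a with FIRST {a}; in P->d S S d (occurrence 1), S is followed by S d with FIRST {d, x}; in P->d S S d (occurrence 2), S is followed by d with FIRST {d}. Thus FOLLOW(S) = {a, d, x}.
FOLLOW(P): in T->d P, the suffix after P is empty, so FOLLOW(P) ⊇ FOLLOW(T) = {$, a, x}; in S->T x P, the suffix after P is empty, so FOLLOW(P) ⊇ FOLLOW(S) = {a, d, x}. Thus FOLLOW(P) = {$, a, d, x}.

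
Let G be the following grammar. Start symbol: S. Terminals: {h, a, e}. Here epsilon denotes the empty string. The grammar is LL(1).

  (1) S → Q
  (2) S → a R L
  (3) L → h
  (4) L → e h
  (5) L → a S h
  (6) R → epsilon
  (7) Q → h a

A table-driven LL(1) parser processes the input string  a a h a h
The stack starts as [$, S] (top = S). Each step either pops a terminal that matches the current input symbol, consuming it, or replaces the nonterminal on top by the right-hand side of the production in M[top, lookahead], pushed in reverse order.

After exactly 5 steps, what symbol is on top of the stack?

S

     Stack    Input        Action
  1  $ S      a a h a h $  expand S → a R L
  2  $ L R a  a a h a h $  match a
  3  $ L R    a h a h $    expand R → epsilon
  4  $ L      a h a h $    expand L → a S h
  5  $ h S a  a h a h $    match a
Stack after step 5: $ h S (top = S).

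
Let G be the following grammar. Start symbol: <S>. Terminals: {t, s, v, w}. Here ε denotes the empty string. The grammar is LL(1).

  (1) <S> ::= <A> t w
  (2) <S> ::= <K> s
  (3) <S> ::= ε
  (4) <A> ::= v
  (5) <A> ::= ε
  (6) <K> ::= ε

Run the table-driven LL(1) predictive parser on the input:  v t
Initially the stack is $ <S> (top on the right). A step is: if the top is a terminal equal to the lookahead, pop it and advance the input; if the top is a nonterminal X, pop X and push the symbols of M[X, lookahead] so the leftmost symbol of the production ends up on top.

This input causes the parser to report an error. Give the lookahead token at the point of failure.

$

     Stack      Input  Action
  1  $ <S>      v t $  expand <S> ::= <A> t w
  2  $ w t <A>  v t $  expand <A> ::= v
  3  $ w t v    v t $  match v
  4  $ w t      t $    match t
  5  $ w        $      error: top is terminal w but lookahead is $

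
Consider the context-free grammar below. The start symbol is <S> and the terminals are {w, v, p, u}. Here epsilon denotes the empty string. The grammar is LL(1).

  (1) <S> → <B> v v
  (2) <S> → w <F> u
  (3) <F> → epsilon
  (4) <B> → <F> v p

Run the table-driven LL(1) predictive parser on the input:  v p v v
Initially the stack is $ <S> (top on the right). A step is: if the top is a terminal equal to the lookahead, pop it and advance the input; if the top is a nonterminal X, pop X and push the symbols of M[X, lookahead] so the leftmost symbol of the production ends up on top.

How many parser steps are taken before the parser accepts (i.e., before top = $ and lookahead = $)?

     Stack          Input      Action
  1  $ <S>          v p v v $  expand <S> → <B> v v
  2  $ v v <B>      v p v v $  expand <B> → <F> v p
  3  $ v v p v <F>  v p v v $  expand <F> → epsilon
  4  $ v v p v      v p v v $  match v
  5  $ v v p        p v v $    match p
  6  $ v v          v v $      match v
  7  $ v            v $        match v
Accept reached after 7 steps.

7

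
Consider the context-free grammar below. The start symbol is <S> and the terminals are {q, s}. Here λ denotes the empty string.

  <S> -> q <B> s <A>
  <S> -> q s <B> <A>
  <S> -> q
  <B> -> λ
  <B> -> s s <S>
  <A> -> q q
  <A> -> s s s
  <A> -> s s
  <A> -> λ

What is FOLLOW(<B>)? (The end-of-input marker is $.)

{$, q, s}

FIRST(<S>): from <S>->q <B> s <A> we get {q}; from <S>->q s <B> <A> we get {q}; from <S>->q we get {q}. So FIRST(<S>) = {q}.
FIRST(<B>): from <B>->λ we get {λ}; from <B>->s s <S> we get {s}. So FIRST(<B>) = {λ, s}.
FIRST(<A>): from <A>->q q we get {q}; from <A>->s s s we get {s}; from <A>->s s we get {s}; from <A>->λ we get {λ}. So FIRST(<A>) = {λ, q, s}.
FOLLOW(<S>) includes $ since <S> is the start symbol.
FOLLOW(<S>): in <B>->s s <S>, the suffix after <S> is empty, so FOLLOW(<S>) ⊇ FOLLOW(<B>) = {$, q, s}. Thus FOLLOW(<S>) = {$, q, s}.
FOLLOW(<B>): in <S>->q <B> s <A>, <B> is followed by s <A> with FIRST {s}; in <S>->q s <B> <A>, <B> is followed by <A> with FIRST {λ, q, s}; in <S>->q s <B> <A>, the suffix after <B> is nullable, so FOLLOW(<B>) ⊇ FOLLOW(<S>) = {$, q, s}. Thus FOLLOW(<B>) = {$, q, s}.
FOLLOW(<A>): in <S>->q <B> s <A>, the suffix after <A> is empty, so FOLLOW(<A>) ⊇ FOLLOW(<S>) = {$, q, s}; in <S>->q s <B> <A>, the suffix after <A> is empty, so FOLLOW(<A>) ⊇ FOLLOW(<S>) = {$, q, s}. Thus FOLLOW(<A>) = {$, q, s}.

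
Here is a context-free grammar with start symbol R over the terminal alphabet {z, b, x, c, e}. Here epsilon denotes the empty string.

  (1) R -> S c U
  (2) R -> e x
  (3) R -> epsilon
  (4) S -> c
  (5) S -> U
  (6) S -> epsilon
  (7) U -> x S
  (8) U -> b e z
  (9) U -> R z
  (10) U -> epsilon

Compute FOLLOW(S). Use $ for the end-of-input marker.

FIRST(R): from R->S c U we get {b, c, e, x, z}; from R->e x we get {e}; from R->epsilon we get {epsilon}. So FIRST(R) = {epsilon, b, c, e, x, z}.
FIRST(U): from U->x S we get {x}; from U->b e z we get {b}; from U->R z we get {b, c, e, x, z}; from U->epsilon we get {epsilon}. So FIRST(U) = {epsilon, b, c, e, x, z}.
FIRST(S): from S->c we get {c}; from S->U we get {epsilon, b, c, e, x, z}; from S->epsilon we get {epsilon}. So FIRST(S) = {epsilon, b, c, e, x, z}.
FOLLOW(R) includes $ since R is the start symbol.
FOLLOW(R): in U->R z, R is followed by z with FIRST {z}. Thus FOLLOW(R) = {$, z}.
FOLLOW(S): in R->S c U, S is followed by c U with FIRST {c}; in U->x S, the suffix after S is empty, so FOLLOW(S) ⊇ FOLLOW(U) = {$, c, z}. Thus FOLLOW(S) = {$, c, z}.
FOLLOW(U): in R->S c U, the suffix after U is empty, so FOLLOW(U) ⊇ FOLLOW(R) = {$, z}; in S->U, the suffix after U is empty, so FOLLOW(U) ⊇ FOLLOW(S) = {$, c, z}. Thus FOLLOW(U) = {$, c, z}.

{$, c, z}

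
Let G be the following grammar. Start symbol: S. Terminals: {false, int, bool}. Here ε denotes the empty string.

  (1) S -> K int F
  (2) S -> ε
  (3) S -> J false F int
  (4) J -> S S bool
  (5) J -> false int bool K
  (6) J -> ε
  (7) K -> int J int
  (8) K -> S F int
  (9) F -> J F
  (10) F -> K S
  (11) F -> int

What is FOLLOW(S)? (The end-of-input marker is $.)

FIRST(S): from S->K int F we get {bool, false, int}; from S->ε we get {ε}; from S->J false F int we get {bool, false, int}. So FIRST(S) = {ε, bool, false, int}.
FIRST(J): from J->S S bool we get {bool, false, int}; from J->false int bool K we get {false}; from J->ε we get {ε}. So FIRST(J) = {ε, bool, false, int}.
FIRST(K): from K->int J int we get {int}; from K->S F int we get {bool, false, int}. So FIRST(K) = {bool, false, int}.
FIRST(F): from F->J F we get {bool, false, int}; from F->K S we get {bool, false, int}; from F->int we get {int}. So FIRST(F) = {bool, false, int}.
FOLLOW(S) includes $ since S is the start symbol.
FOLLOW(J): in S->J false F int, J is followed by false F int with FIRST {false}; in K->int J int, J is followed by int with FIRST {int}; in F->J F, J is followed by F with FIRST {bool, false, int}. Thus FOLLOW(J) = {bool, false, int}.
FOLLOW(S): in J->S S bool (occurrence 1), S is followed by S bool with FIRST {bool, false, int}; in J->S S bool (occurrence 2), S is followed by bool with FIRST {bool}; in K->S F int, S is followed by F int with FIRST {bool, false, int}; in F->K S, the suffix after S is empty, so FOLLOW(S) ⊇ FOLLOW(F) = {$, bool, false, int}. Thus FOLLOW(S) = {$, bool, false, int}.
FOLLOW(F): in S->K int F, the suffix after F is empty, so FOLLOW(F) ⊇ FOLLOW(S) = {$, bool, false, int}; in S->J false F int, F is followed by int with FIRST {int}; in K->S F int, F is followed by int with FIRST {int}; in F->J F, the suffix after F is empty (adds nothing new). Thus FOLLOW(F) = {$, bool, false, int}.
FOLLOW(K): in S->K int F, K is followed by int F with FIRST {int}; in J->false int bool K, the suffix after K is empty, so FOLLOW(K) ⊇ FOLLOW(J) = {bool, false, int}; in F->K S, K is followed by S with FIRST {ε, bool, false, int}; in F->K S, the suffix after K is nullable, so FOLLOW(K) ⊇ FOLLOW(F) = {$, bool, false, int}. Thus FOLLOW(K) = {$, bool, false, int}.

{$, bool, false, int}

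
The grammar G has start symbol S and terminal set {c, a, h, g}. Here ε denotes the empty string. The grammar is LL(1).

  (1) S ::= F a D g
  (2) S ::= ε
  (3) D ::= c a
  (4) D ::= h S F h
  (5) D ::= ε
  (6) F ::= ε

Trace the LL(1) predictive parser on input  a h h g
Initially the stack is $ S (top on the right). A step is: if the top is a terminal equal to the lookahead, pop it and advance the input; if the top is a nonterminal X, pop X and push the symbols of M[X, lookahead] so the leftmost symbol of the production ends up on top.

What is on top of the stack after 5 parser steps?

S

step 1: stack=$ S  input=a h h g $  — expand S ::= F a D g
step 2: stack=$ g D a F  input=a h h g $  — expand F ::= ε
step 3: stack=$ g D a  input=a h h g $  — match a
step 4: stack=$ g D  input=h h g $  — expand D ::= h S F h
step 5: stack=$ g h F S h  input=h h g $  — match h
Stack after step 5: $ g h F S (top = S).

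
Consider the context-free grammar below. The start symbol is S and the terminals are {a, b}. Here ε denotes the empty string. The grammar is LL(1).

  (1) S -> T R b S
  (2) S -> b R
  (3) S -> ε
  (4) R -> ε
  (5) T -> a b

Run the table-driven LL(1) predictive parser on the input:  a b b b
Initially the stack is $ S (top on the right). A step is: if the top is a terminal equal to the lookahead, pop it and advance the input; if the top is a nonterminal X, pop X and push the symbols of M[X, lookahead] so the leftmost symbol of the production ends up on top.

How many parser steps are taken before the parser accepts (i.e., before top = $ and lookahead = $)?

9

step 1: stack=$ S  input=a b b b $  — expand S -> T R b S
step 2: stack=$ S b R T  input=a b b b $  — expand T -> a b
step 3: stack=$ S b R b a  input=a b b b $  — match a
step 4: stack=$ S b R b  input=b b b $  — match b
step 5: stack=$ S b R  input=b b $  — expand R -> ε
step 6: stack=$ S b  input=b b $  — match b
step 7: stack=$ S  input=b $  — expand S -> b R
step 8: stack=$ R b  input=b $  — match b
step 9: stack=$ R  input=$  — expand R -> ε
Accept reached after 9 steps.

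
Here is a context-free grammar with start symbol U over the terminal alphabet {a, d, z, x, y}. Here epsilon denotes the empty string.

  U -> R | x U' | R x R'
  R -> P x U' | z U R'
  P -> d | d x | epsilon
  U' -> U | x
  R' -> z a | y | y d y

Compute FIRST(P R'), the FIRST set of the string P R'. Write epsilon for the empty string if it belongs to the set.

{d, y, z}

FIRST(P): from P->d we get {d}; from P->d x we get {d}; from P->epsilon we get {epsilon}. So FIRST(P) = {epsilon, d}.
FIRST(R'): from R'->z a we get {z}; from R'->y we get {y}; from R'->y d y we get {y}. So FIRST(R') = {y, z}.
FIRST(R): from R->P x U' we get {d, x}; from R->z U R' we get {z}. So FIRST(R) = {d, x, z}.
FIRST(U): from U->R we get {d, x, z}; from U->x U' we get {x}; from U->R x R' we get {d, x, z}. So FIRST(U) = {d, x, z}.
FIRST(U'): from U'->U we get {d, x, z}; from U'->x we get {x}. So FIRST(U') = {d, x, z}.
FIRST(P R'): take FIRST of each symbol in turn, carrying on past any symbol whose FIRST contains epsilon; result {d, y, z}.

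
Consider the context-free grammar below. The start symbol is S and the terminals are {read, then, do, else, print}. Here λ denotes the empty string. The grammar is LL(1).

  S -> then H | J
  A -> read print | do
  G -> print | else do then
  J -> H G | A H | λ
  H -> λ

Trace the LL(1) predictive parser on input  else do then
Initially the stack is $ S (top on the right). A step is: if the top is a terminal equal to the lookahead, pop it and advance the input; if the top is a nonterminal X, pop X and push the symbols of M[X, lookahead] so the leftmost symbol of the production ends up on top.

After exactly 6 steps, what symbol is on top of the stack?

     Stack           Input           Action
  1  $ S             else do then $  expand S -> J
  2  $ J             else do then $  expand J -> H G
  3  $ G H           else do then $  expand H -> λ
  4  $ G             else do then $  expand G -> else do then
  5  $ then do else  else do then $  match else
  6  $ then do       do then $       match do
Stack after step 6: $ then (top = then).

then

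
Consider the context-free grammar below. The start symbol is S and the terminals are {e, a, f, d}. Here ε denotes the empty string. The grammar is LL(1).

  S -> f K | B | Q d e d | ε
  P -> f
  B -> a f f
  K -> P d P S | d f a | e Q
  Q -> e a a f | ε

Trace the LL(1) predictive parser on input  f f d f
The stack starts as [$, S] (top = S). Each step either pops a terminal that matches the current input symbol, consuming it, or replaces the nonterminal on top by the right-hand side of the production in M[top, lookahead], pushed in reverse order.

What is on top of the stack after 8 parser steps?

S

     Stack      Input      Action
  1  $ S        f f d f $  expand S -> f K
  2  $ K f      f f d f $  match f
  3  $ K        f d f $    expand K -> P d P S
  4  $ S P d P  f d f $    expand P -> f
  5  $ S P d f  f d f $    match f
  6  $ S P d    d f $      match d
  7  $ S P      f $        expand P -> f
  8  $ S f      f $        match f
Stack after step 8: $ S (top = S).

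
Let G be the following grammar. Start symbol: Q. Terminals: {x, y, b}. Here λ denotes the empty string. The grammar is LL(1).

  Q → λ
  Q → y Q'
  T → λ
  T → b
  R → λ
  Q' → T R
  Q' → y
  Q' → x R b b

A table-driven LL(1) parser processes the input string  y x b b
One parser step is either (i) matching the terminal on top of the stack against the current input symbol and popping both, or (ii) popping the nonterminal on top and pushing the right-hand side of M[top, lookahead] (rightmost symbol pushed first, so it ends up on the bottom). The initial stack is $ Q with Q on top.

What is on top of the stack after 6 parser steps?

step 1: stack=$ Q  input=y x b b $  — expand Q → y Q'
step 2: stack=$ Q' y  input=y x b b $  — match y
step 3: stack=$ Q'  input=x b b $  — expand Q' → x R b b
step 4: stack=$ b b R x  input=x b b $  — match x
step 5: stack=$ b b R  input=b b $  — expand R → λ
step 6: stack=$ b b  input=b b $  — match b
Stack after step 6: $ b (top = b).

b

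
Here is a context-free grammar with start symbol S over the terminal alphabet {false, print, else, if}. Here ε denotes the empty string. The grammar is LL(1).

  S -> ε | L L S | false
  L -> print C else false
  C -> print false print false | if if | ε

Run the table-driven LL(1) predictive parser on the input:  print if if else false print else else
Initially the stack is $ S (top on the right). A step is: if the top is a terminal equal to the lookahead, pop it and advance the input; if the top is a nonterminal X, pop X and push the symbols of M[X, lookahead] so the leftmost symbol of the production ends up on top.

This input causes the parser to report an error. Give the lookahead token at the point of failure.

step 1: stack=$ S  input=print if if else false print else else $  — expand S -> L L S
step 2: stack=$ S L L  input=print if if else false print else else $  — expand L -> print C else false
step 3: stack=$ S L false else C print  input=print if if else false print else else $  — match print
step 4: stack=$ S L false else C  input=if if else false print else else $  — expand C -> if if
step 5: stack=$ S L false else if if  input=if if else false print else else $  — match if
step 6: stack=$ S L false else if  input=if else false print else else $  — match if
step 7: stack=$ S L false else  input=else false print else else $  — match else
step 8: stack=$ S L false  input=false print else else $  — match false
step 9: stack=$ S L  input=print else else $  — expand L -> print C else false
step 10: stack=$ S false else C print  input=print else else $  — match print
step 11: stack=$ S false else C  input=else else $  — expand C -> ε
step 12: stack=$ S false else  input=else else $  — match else
step 13: stack=$ S false  input=else $  — error: top is terminal false but lookahead is else

else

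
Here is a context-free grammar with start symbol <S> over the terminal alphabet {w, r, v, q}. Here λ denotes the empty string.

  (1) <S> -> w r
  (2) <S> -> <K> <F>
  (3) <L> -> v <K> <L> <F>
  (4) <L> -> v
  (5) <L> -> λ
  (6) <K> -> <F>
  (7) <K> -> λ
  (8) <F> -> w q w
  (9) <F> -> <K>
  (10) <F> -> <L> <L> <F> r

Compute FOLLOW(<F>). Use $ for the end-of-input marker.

{$, r, v, w}

FIRST(<L>) = {λ, v}
FIRST(<S>) = {λ, r, v, w}  (via <K> <F>)
FIRST(<K>) = {λ, r, v, w}  (via <F>)
FIRST(<F>) = {λ, r, v, w}  (via <K>, <L> <L> <F> r)
FOLLOW(<S>) includes $ since <S> is the start symbol.
FOLLOW(<S>): <S> appears on no right-hand side. Thus FOLLOW(<S>) = {$}.
FOLLOW(<L>): in <L>->v <K> <L> <F>, <L> is followed by <F> with FIRST {λ, r, v, w}; in <L>->v <K> <L> <F>, the suffix after <L> is nullable (adds nothing new); in <F>-><L> <L> <F> r (occurrence 1), <L> is followed by <L> <F> r with FIRST {r, v, w}; in <F>-><L> <L> <F> r (occurrence 2), <L> is followed by <F> r with FIRST {r, v, w}. Thus FOLLOW(<L>) = {r, v, w}.
FOLLOW(<K>): in <S>-><K> <F>, <K> is followed by <F> with FIRST {λ, r, v, w}; in <S>-><K> <F>, the suffix after <K> is nullable, so FOLLOW(<K>) ⊇ FOLLOW(<S>) = {$}; in <L>->v <K> <L> <F>, <K> is followed by <L> <F> with FIRST {λ, r, v, w}; in <L>->v <K> <L> <F>, the suffix after <K> is nullable, so FOLLOW(<K>) ⊇ FOLLOW(<L>) = {r, v, w}; in <F>-><K>, the suffix after <K> is empty, so FOLLOW(<K>) ⊇ FOLLOW(<F>) = {$, r, v, w}. Thus FOLLOW(<K>) = {$, r, v, w}.
FOLLOW(<F>): in <S>-><K> <F>, the suffix after <F> is empty, so FOLLOW(<F>) ⊇ FOLLOW(<S>) = {$}; in <L>->v <K> <L> <F>, the suffix after <F> is empty, so FOLLOW(<F>) ⊇ FOLLOW(<L>) = {r, v, w}; in <K>-><F>, the suffix after <F> is empty, so FOLLOW(<F>) ⊇ FOLLOW(<K>) = {$, r, v, w}; in <F>-><L> <L> <F> r, <F> is followed by r with FIRST {r}. Thus FOLLOW(<F>) = {$, r, v, w}.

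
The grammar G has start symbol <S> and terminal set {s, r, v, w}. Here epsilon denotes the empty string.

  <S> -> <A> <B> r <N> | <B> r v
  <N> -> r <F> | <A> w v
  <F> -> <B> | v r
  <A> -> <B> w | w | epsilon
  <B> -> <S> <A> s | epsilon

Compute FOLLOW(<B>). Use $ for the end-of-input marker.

FIRST(<S>): from <S>-><A> <B> r <N> we get {r, w}; from <S>-><B> r v we get {r, w}. So FIRST(<S>) = {r, w}.
FIRST(<B>): from <B>-><S> <A> s we get {r, w}; from <B>->epsilon we get {epsilon}. So FIRST(<B>) = {epsilon, r, w}.
FIRST(<F>): from <F>-><B> we get {epsilon, r, w}; from <F>->v r we get {v}. So FIRST(<F>) = {epsilon, r, v, w}.
FIRST(<A>): from <A>-><B> w we get {r, w}; from <A>->w we get {w}; from <A>->epsilon we get {epsilon}. So FIRST(<A>) = {epsilon, r, w}.
FIRST(<N>): from <N>->r <F> we get {r}; from <N>-><A> w v we get {r, w}. So FIRST(<N>) = {r, w}.
FOLLOW(<S>) includes $ since <S> is the start symbol.
FOLLOW(<S>): in <B>-><S> <A> s, <S> is followed by <A> s with FIRST {r, s, w}. Thus FOLLOW(<S>) = {$, r, s, w}.
FOLLOW(<N>): in <S>-><A> <B> r <N>, the suffix after <N> is empty, so FOLLOW(<N>) ⊇ FOLLOW(<S>) = {$, r, s, w}. Thus FOLLOW(<N>) = {$, r, s, w}.
FOLLOW(<F>): in <N>->r <F>, the suffix after <F> is empty, so FOLLOW(<F>) ⊇ FOLLOW(<N>) = {$, r, s, w}. Thus FOLLOW(<F>) = {$, r, s, w}.
FOLLOW(<A>): in <S>-><A> <B> r <N>, <A> is followed by <B> r <N> with FIRST {r, w}; in <N>-><A> w v, <A> is followed by w v with FIRST {w}; in <B>-><S> <A> s, <A> is followed by s with FIRST {s}. Thus FOLLOW(<A>) = {r, s, w}.
FOLLOW(<B>): in <S>-><A> <B> r <N>, <B> is followed by r <N> with FIRST {r}; in <S>-><B> r v, <B> is followed by r v with FIRST {r}; in <F>-><B>, the suffix after <B> is empty, so FOLLOW(<B>) ⊇ FOLLOW(<F>) = {$, r, s, w}; in <A>-><B> w, <B> is followed by w with FIRST {w}. Thus FOLLOW(<B>) = {$, r, s, w}.

{$, r, s, w}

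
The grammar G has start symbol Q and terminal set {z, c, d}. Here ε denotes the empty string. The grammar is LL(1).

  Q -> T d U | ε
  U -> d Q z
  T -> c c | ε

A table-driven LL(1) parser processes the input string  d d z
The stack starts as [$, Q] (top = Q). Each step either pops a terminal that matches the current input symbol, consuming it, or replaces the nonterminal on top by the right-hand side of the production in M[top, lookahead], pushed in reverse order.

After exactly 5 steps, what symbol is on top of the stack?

     Stack    Input    Action
  1  $ Q      d d z $  expand Q -> T d U
  2  $ U d T  d d z $  expand T -> ε
  3  $ U d    d d z $  match d
  4  $ U      d z $    expand U -> d Q z
  5  $ z Q d  d z $    match d
Stack after step 5: $ z Q (top = Q).

Q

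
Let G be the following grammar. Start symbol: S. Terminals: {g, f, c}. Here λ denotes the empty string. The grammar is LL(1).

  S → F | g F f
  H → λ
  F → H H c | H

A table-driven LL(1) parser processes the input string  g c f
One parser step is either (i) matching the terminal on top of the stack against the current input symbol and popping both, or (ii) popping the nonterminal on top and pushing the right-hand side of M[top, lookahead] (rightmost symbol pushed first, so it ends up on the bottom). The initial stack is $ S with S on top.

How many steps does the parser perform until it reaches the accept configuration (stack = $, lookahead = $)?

7

     Stack      Input    Action
  1  $ S        g c f $  expand S → g F f
  2  $ f F g    g c f $  match g
  3  $ f F      c f $    expand F → H H c
  4  $ f c H H  c f $    expand H → λ
  5  $ f c H    c f $    expand H → λ
  6  $ f c      c f $    match c
  7  $ f        f $      match f
Accept reached after 7 steps.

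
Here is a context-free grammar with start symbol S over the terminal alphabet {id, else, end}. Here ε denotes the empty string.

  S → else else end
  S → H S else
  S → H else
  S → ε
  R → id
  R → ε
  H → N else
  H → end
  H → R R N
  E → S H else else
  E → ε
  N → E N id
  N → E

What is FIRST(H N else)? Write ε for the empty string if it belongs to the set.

FIRST(R): from R→id we get {id}; from R→ε we get {ε}. So FIRST(R) = {ε, id}.
FIRST(S): from S→else else end we get {else}; from S→H S else we get {else, end, id}; from S→H else we get {else, end, id}; from S→ε we get {ε}. So FIRST(S) = {ε, else, end, id}.
FIRST(H): from H→N else we get {else, end, id}; from H→end we get {end}; from H→R R N we get {ε, else, end, id}. So FIRST(H) = {ε, else, end, id}.
FIRST(E): from E→S H else else we get {else, end, id}; from E→ε we get {ε}. So FIRST(E) = {ε, else, end, id}.
FIRST(N): from N→E N id we get {else, end, id}; from N→E we get {ε, else, end, id}. So FIRST(N) = {ε, else, end, id}.
FIRST(H N else): take FIRST of each symbol in turn, carrying on past any symbol whose FIRST contains ε; result {else, end, id}.

{else, end, id}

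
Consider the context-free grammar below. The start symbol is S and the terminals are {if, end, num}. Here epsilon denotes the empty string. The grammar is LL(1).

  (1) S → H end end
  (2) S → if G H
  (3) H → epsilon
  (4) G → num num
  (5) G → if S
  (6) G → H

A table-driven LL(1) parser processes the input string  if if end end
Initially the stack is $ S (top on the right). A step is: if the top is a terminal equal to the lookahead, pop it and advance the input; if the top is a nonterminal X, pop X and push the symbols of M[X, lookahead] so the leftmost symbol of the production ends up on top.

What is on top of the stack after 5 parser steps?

H

step 1: stack=$ S  input=if if end end $  — expand S → if G H
step 2: stack=$ H G if  input=if if end end $  — match if
step 3: stack=$ H G  input=if end end $  — expand G → if S
step 4: stack=$ H S if  input=if end end $  — match if
step 5: stack=$ H S  input=end end $  — expand S → H end end
Stack after step 5: $ H end end H (top = H).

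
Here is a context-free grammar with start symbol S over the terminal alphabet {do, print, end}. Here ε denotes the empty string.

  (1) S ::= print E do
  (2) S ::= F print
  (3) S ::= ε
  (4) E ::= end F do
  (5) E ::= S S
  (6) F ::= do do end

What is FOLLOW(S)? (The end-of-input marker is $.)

FIRST(F) = {do}
FIRST(S) = {ε, do, print}  (via F print)
FIRST(E) = {ε, do, end, print}  (via S S)
FOLLOW(S) includes $ since S is the start symbol.
FOLLOW(E): in S::=print E do, E is followed by do with FIRST {do}. Thus FOLLOW(E) = {do}.
FOLLOW(S): in E::=S S (occurrence 1), S is followed by S with FIRST {ε, do, print}; in E::=S S (occurrence 1), the suffix after S is nullable, so FOLLOW(S) ⊇ FOLLOW(E) = {do}; in E::=S S (occurrence 2), the suffix after S is empty, so FOLLOW(S) ⊇ FOLLOW(E) = {do}. Thus FOLLOW(S) = {$, do, print}.
FOLLOW(F): in S::=F print, F is followed by print with FIRST {print}; in E::=end F do, F is followed by do with FIRST {do}. Thus FOLLOW(F) = {do, print}.

{$, do, print}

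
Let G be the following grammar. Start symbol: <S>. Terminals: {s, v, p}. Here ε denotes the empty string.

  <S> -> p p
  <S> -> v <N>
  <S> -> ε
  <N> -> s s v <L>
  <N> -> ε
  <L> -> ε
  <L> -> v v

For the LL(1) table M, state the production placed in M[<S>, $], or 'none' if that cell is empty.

<S> -> ε

FIRST(<S>) = {ε, p, v}
FIRST(<N>) = {ε, s}
FIRST(<L>) = {ε, v}
FOLLOW(<S>) includes $ since <S> is the start symbol.
FOLLOW(<S>): <S> appears on no right-hand side. Thus FOLLOW(<S>) = {$}.
For <S> -> p p: FIRST(p p) = {p}, so it goes in M[<S>, t] for t ∈ {p}.
For <S> -> v <N>: FIRST(v <N>) = {v}, so it goes in M[<S>, t] for t ∈ {v}.
For <S> -> ε: FIRST(ε) = {ε}, so it goes in M[<S>, t] for t ∈ {}; since ε ∈ FIRST, also for every t ∈ FOLLOW(<S>) = {$}.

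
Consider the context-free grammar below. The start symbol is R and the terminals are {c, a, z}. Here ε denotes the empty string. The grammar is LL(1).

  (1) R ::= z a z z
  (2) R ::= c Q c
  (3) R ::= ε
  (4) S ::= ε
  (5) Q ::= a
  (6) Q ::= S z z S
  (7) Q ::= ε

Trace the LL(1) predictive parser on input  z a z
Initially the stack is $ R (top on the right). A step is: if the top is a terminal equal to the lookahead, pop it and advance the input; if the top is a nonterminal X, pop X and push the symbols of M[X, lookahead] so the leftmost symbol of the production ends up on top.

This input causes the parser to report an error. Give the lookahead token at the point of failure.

     Stack      Input    Action
  1  $ R        z a z $  expand R ::= z a z z
  2  $ z z a z  z a z $  match z
  3  $ z z a    a z $    match a
  4  $ z z      z $      match z
  5  $ z        $        error: top is terminal z but lookahead is $

$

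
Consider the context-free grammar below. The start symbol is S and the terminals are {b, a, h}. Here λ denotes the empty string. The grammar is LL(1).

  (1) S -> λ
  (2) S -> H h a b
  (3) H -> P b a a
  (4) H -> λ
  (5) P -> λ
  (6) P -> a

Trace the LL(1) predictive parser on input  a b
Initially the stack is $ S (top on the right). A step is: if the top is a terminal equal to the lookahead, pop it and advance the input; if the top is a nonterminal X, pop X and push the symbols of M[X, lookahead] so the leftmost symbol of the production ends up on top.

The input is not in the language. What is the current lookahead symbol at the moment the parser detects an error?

step 1: stack=$ S  input=a b $  — expand S -> H h a b
step 2: stack=$ b a h H  input=a b $  — expand H -> P b a a
step 3: stack=$ b a h a a b P  input=a b $  — expand P -> a
step 4: stack=$ b a h a a b a  input=a b $  — match a
step 5: stack=$ b a h a a b  input=b $  — match b
step 6: stack=$ b a h a a  input=$  — error: top is terminal a but lookahead is $

$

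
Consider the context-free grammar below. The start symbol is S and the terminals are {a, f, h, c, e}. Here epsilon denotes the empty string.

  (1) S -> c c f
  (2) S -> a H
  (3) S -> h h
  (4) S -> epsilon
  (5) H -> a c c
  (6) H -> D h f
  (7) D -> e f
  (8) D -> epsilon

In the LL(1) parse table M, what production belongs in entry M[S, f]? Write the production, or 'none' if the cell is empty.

FIRST(S): from S->c c f we get {c}; from S->a H we get {a}; from S->h h we get {h}; from S->epsilon we get {epsilon}. So FIRST(S) = {epsilon, a, c, h}.
FIRST(D): from D->e f we get {e}; from D->epsilon we get {epsilon}. So FIRST(D) = {epsilon, e}.
FIRST(H): from H->a c c we get {a}; from H->D h f we get {e, h}. So FIRST(H) = {a, e, h}.
FOLLOW(S) includes $ since S is the start symbol.
FOLLOW(S): S appears on no right-hand side. Thus FOLLOW(S) = {$}.
For S -> c c f: FIRST(c c f) = {c}, so it goes in M[S, t] for t ∈ {c}.
For S -> a H: FIRST(a H) = {a}, so it goes in M[S, t] for t ∈ {a}.
For S -> h h: FIRST(h h) = {h}, so it goes in M[S, t] for t ∈ {h}.
For S -> epsilon: FIRST(epsilon) = {epsilon}, so it goes in M[S, t] for t ∈ {}; since epsilon ∈ FIRST, also for every t ∈ FOLLOW(S) = {$}.
None of these place a production in M[S, f].

none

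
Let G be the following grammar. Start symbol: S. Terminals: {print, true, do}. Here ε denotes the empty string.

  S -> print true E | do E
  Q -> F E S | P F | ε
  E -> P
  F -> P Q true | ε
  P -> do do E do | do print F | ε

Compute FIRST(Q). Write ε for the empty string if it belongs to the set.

{ε, do, print, true}

FIRST(S) = {do, print}
FIRST(P) = {ε, do}
FIRST(E) = {ε, do}  (via P)
FIRST(Q) = {ε, do, print, true}  (via F E S, P F)
FIRST(F) = {ε, do, print, true}  (via P Q true)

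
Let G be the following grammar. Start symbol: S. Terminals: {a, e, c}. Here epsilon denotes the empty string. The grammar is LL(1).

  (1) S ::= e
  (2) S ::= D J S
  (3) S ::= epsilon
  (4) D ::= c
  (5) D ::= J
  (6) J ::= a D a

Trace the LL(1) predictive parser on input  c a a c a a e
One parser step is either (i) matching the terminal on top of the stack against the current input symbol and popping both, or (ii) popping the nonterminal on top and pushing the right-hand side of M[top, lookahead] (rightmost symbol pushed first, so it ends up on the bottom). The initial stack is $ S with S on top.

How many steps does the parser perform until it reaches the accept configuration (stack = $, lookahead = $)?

step 1: stack=$ S  input=c a a c a a e $  — expand S ::= D J S
step 2: stack=$ S J D  input=c a a c a a e $  — expand D ::= c
step 3: stack=$ S J c  input=c a a c a a e $  — match c
step 4: stack=$ S J  input=a a c a a e $  — expand J ::= a D a
step 5: stack=$ S a D a  input=a a c a a e $  — match a
step 6: stack=$ S a D  input=a c a a e $  — expand D ::= J
step 7: stack=$ S a J  input=a c a a e $  — expand J ::= a D a
step 8: stack=$ S a a D a  input=a c a a e $  — match a
step 9: stack=$ S a a D  input=c a a e $  — expand D ::= c
step 10: stack=$ S a a c  input=c a a e $  — match c
step 11: stack=$ S a a  input=a a e $  — match a
step 12: stack=$ S a  input=a e $  — match a
step 13: stack=$ S  input=e $  — expand S ::= e
step 14: stack=$ e  input=e $  — match e
Accept reached after 14 steps.

14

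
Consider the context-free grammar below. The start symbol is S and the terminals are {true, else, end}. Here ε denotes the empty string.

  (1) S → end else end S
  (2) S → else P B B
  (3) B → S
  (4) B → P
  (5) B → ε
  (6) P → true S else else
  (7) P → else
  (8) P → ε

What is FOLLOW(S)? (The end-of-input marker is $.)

{$, else, end, true}

FIRST(S) = {else, end}
FIRST(P) = {ε, else, true}
FIRST(B) = {ε, else, end, true}  (via S, P)
FOLLOW(S) includes $ since S is the start symbol.
FOLLOW(S): in S→end else end S, the suffix after S is empty (adds nothing new); in B→S, the suffix after S is empty, so FOLLOW(S) ⊇ FOLLOW(B) = {$, else, end, true}; in P→true S else else, S is followed by else else with FIRST {else}. Thus FOLLOW(S) = {$, else, end, true}.
FOLLOW(B): in S→else P B B (occurrence 1), B is followed by B with FIRST {ε, else, end, true}; in S→else P B B (occurrence 1), the suffix after B is nullable, so FOLLOW(B) ⊇ FOLLOW(S) = {$, else, end, true}; in S→else P B B (occurrence 2), the suffix after B is empty, so FOLLOW(B) ⊇ FOLLOW(S) = {$, else, end, true}. Thus FOLLOW(B) = {$, else, end, true}.
FOLLOW(P): in S→else P B B, P is followed by B B with FIRST {ε, else, end, true}; in S→else P B B, the suffix after P is nullable, so FOLLOW(P) ⊇ FOLLOW(S) = {$, else, end, true}; in B→P, the suffix after P is empty, so FOLLOW(P) ⊇ FOLLOW(B) = {$, else, end, true}. Thus FOLLOW(P) = {$, else, end, true}.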